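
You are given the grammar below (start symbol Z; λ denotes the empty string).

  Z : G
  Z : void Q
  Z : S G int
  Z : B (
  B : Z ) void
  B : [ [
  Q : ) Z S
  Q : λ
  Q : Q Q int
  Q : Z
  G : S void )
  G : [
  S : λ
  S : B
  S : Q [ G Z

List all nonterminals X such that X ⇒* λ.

{ Q, S }

Directly nullable (have an λ-production): Q, S.
No other nonterminal has a production whose RHS symbols are all nullable.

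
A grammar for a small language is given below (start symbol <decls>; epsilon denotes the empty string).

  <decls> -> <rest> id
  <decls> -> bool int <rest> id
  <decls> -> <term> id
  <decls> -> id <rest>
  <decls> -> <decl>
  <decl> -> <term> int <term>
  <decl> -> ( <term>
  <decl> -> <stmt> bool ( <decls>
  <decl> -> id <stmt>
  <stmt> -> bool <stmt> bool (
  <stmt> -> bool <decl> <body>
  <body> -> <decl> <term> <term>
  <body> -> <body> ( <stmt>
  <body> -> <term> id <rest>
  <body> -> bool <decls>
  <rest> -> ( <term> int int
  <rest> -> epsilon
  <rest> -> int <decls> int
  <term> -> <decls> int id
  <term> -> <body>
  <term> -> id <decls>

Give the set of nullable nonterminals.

{ <rest> }

Directly nullable (have an epsilon-production): <rest>.
No other nonterminal has a production whose RHS symbols are all nullable.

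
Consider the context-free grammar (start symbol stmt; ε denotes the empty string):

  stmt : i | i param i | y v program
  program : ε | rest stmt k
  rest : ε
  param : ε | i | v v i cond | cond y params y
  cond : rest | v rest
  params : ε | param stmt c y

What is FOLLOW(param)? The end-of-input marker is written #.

{ i, y }

In stmt : i param i: add FIRST(i) = { i }.
In params : param stmt c y: add FIRST(stmt c y) = { i, y }.
Union: FOLLOW(param) = { i, y }.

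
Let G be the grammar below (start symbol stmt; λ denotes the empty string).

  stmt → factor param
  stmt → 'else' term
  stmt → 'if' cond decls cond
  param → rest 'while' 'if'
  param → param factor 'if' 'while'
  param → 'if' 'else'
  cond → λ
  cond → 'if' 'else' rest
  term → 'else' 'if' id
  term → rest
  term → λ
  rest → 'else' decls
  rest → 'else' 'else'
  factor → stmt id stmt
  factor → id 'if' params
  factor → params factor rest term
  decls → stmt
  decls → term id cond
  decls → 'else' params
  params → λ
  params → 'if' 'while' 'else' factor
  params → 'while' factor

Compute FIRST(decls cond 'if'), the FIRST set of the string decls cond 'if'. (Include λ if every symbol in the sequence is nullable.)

{ 'else', 'if', 'while', id }

Add FIRST(decls) = { 'else', 'if', 'while', id }; decls is not nullable, stop.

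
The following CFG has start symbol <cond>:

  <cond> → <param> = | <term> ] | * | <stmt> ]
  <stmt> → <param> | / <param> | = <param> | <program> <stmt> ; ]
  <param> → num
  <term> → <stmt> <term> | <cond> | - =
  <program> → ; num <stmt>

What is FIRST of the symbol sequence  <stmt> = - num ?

Add FIRST(<stmt>) = { /, ;, =, num }; <stmt> is not nullable, stop.

{ /, ;, =, num }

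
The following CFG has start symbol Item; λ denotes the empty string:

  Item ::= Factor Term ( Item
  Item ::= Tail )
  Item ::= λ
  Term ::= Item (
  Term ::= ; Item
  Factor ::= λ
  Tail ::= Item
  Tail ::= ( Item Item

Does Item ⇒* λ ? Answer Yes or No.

Item has an λ-production, so Item ⇒ λ.

Yes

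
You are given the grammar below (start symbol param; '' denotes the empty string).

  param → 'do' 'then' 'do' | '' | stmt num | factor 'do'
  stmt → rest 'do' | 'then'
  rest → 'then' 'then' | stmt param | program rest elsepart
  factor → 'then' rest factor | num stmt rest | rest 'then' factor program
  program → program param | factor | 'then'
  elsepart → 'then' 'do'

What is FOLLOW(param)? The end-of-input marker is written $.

param is the start symbol, so $ ∈ FOLLOW(param).
In rest → stmt param: param is at the end, add FOLLOW(rest) = { 'do', 'then', num }.
In program → program param: param is at the end, add FOLLOW(program) = { 'do', 'then', num }.
Union: FOLLOW(param) = { $, 'do', 'then', num }.

{ $, 'do', 'then', num }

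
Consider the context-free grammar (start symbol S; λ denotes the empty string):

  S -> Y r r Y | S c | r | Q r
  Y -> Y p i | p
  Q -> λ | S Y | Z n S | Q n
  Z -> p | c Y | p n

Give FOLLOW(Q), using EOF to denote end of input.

In S -> Q r: add FIRST(r) = { r }.
In Q -> Q n: add FIRST(n) = { n }.
Union: FOLLOW(Q) = { n, r }.

{ n, r }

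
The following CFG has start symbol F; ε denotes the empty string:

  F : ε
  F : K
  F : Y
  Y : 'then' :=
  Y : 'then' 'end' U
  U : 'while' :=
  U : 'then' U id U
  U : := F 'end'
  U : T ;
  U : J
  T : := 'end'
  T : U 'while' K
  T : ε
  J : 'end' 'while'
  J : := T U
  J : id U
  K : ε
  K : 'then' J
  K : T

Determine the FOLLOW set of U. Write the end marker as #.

In Y : 'then' 'end' U: U is at the end, add FOLLOW(Y) = { #, 'end' }.
In U : 'then' U id U: add FIRST(id U) = { id }.
In U : 'then' U id U: U is at the end, add FOLLOW(U) = { #, 'end', 'then', 'while', :=, ;, id }.
In T : U 'while' K: add FIRST('while' K) = { 'while' }.
In J : := T U: U is at the end, add FOLLOW(J) = { #, 'end', 'then', 'while', :=, ;, id }.
In J : id U: U is at the end, add FOLLOW(J) = { #, 'end', 'then', 'while', :=, ;, id }.
Union: FOLLOW(U) = { #, 'end', 'then', 'while', :=, ;, id }.

{ #, 'end', 'then', 'while', :=, ;, id }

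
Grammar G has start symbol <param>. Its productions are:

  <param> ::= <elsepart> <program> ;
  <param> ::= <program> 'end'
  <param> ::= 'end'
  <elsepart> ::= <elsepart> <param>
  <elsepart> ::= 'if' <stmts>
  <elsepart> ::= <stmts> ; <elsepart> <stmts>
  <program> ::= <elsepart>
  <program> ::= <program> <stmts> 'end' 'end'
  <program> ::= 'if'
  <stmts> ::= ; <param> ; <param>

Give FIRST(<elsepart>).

From <elsepart> ::= <elsepart> <param>: add FIRST(<elsepart>) = { 'if', ; }.
<elsepart> ::= 'if' <stmts> contributes {'if'}.
From <elsepart> ::= <stmts> ; <elsepart> <stmts>: add FIRST(<stmts>) = { ; }.
Union: FIRST(<elsepart>) = { 'if', ; }.

{ 'if', ; }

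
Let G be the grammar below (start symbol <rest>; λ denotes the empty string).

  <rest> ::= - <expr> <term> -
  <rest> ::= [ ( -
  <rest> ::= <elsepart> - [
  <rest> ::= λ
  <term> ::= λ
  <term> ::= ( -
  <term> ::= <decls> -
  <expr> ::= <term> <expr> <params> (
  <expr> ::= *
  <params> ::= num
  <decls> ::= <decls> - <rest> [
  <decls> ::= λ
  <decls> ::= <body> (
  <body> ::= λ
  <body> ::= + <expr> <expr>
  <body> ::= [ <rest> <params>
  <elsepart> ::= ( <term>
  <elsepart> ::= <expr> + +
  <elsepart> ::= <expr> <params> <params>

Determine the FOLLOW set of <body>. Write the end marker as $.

{ ( }

In <decls> ::= <body> (: add FIRST(() = { ( }.
Union: FOLLOW(<body>) = { ( }.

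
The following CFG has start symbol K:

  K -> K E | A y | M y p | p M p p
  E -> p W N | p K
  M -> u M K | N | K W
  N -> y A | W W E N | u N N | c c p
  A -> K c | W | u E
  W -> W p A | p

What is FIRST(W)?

{ p }

From W -> W p A: add FIRST(W) = { p }.
W -> p contributes {p}.
Union: FIRST(W) = { p }.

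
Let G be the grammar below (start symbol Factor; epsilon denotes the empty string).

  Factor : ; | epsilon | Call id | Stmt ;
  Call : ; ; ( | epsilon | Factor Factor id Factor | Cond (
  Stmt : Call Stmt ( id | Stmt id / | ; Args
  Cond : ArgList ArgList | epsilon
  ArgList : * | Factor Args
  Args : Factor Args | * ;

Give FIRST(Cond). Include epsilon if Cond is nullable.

From Cond : ArgList ArgList: add FIRST(ArgList) = { (, *, ;, id }.
Cond : epsilon contributes epsilon.
Union: FIRST(Cond) = { (, *, ;, id, epsilon }.

{ (, *, ;, id, epsilon }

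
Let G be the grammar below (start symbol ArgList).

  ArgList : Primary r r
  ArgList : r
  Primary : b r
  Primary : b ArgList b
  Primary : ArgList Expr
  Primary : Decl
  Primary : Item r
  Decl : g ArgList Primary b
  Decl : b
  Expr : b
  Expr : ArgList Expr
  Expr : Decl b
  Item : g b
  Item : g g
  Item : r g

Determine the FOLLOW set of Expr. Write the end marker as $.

In Primary : ArgList Expr: Expr is at the end, add FOLLOW(Primary) = { b, r }.
In Expr : ArgList Expr: Expr is at the end, add FOLLOW(Expr) = { b, r }.
Union: FOLLOW(Expr) = { b, r }.

{ b, r }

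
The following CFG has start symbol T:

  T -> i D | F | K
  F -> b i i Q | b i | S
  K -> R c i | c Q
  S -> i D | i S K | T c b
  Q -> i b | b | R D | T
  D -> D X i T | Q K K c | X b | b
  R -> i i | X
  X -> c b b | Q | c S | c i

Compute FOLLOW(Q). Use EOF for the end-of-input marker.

In F -> b i i Q: Q is at the end, add FOLLOW(F) = { EOF, b, c, i }.
In K -> c Q: Q is at the end, add FOLLOW(K) = { EOF, b, c, i }.
In D -> Q K K c: add FIRST(K K c) = { b, c, i }.
In X -> Q: Q is at the end, add FOLLOW(X) = { b, c, i }.
Union: FOLLOW(Q) = { EOF, b, c, i }.

{ EOF, b, c, i }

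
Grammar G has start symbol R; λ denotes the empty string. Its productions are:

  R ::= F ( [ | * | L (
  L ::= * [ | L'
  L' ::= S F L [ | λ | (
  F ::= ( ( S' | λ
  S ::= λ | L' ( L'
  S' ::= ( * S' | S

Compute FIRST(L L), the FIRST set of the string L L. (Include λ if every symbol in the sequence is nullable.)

{ (, *, [, λ }

Add FIRST(L)\{λ} = { (, *, [ }; L is nullable, continue.
Add FIRST(L)\{λ} = { (, *, [ }; L is nullable, continue.
Every symbol is nullable, so include λ.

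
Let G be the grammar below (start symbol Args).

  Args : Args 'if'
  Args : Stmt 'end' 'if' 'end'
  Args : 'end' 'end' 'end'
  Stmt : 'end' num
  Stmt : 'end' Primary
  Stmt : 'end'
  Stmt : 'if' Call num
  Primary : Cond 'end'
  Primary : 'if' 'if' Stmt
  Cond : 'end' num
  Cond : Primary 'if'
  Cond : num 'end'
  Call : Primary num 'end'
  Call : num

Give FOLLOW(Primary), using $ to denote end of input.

In Stmt : 'end' Primary: Primary is at the end, add FOLLOW(Stmt) = { 'end', 'if', num }.
In Cond : Primary 'if': add FIRST('if') = { 'if' }.
In Call : Primary num 'end': add FIRST(num 'end') = { num }.
Union: FOLLOW(Primary) = { 'end', 'if', num }.

{ 'end', 'if', num }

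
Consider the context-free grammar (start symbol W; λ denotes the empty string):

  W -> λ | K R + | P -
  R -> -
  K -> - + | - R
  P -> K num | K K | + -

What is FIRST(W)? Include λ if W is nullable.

W -> λ contributes λ.
From W -> K R +: add FIRST(K) = { - }.
From W -> P -: add FIRST(P) = { +, - }.
Union: FIRST(W) = { +, -, λ }.

{ +, -, λ }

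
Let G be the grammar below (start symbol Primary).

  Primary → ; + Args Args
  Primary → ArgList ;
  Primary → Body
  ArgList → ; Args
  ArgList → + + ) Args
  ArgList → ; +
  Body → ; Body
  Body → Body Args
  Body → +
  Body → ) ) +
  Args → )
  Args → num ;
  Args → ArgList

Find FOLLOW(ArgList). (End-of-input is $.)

In Primary → ArgList ;: add FIRST(;) = { ; }.
In Args → ArgList: ArgList is at the end, add FOLLOW(Args) = { $, ), +, ;, num }.
Union: FOLLOW(ArgList) = { $, ), +, ;, num }.

{ $, ), +, ;, num }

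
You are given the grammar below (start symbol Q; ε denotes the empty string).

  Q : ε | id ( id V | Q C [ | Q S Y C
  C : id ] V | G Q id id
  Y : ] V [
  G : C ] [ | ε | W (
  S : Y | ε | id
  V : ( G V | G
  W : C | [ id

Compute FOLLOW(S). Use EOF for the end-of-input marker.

In Q : Q S Y C: add FIRST(Y C) = { ] }.
Union: FOLLOW(S) = { ] }.

{ ] }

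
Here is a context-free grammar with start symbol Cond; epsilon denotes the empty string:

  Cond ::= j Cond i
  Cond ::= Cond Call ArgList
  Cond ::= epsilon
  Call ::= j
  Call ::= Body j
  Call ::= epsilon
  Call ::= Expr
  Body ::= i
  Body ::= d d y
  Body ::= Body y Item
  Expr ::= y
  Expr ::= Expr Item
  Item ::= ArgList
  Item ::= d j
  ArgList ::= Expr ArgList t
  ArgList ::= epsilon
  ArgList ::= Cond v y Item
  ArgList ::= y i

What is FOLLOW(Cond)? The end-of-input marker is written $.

{ $, d, i, j, v, y }

Cond is the start symbol, so $ ∈ FOLLOW(Cond).
In Cond ::= j Cond i: add FIRST(i) = { i }.
In Cond ::= Cond Call ArgList: add FIRST(Call ArgList)\{epsilon} = { d, i, j, v, y }.
  Since Call ArgList is nullable, also add FOLLOW(Cond) = { $, d, i, j, v, y }.
In ArgList ::= Cond v y Item: add FIRST(v y Item) = { v }.
Union: FOLLOW(Cond) = { $, d, i, j, v, y }.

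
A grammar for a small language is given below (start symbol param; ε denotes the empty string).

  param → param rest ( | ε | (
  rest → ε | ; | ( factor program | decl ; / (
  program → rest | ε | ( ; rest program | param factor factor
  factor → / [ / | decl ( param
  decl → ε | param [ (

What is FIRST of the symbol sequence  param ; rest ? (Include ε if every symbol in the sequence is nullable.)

{ (, ;, [ }

Add FIRST(param)\{ε} = { (, ;, [ }; param is nullable, continue.
; is a terminal; add {;} and stop.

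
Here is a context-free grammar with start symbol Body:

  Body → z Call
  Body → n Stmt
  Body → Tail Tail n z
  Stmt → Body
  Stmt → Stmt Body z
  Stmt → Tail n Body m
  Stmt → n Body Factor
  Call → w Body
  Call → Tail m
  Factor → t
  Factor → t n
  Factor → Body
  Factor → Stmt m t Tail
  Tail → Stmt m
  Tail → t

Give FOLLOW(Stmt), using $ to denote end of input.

In Body → n Stmt: Stmt is at the end, add FOLLOW(Body) = { $, m, n, t, z }.
In Stmt → Stmt Body z: add FIRST(Body z) = { n, t, z }.
In Factor → Stmt m t Tail: add FIRST(m t Tail) = { m }.
In Tail → Stmt m: add FIRST(m) = { m }.
Union: FOLLOW(Stmt) = { $, m, n, t, z }.

{ $, m, n, t, z }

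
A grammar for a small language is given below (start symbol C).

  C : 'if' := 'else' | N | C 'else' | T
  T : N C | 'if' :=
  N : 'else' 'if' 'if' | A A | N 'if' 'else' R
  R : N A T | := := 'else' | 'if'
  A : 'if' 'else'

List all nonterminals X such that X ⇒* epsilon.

{ } (none)

No nonterminal has an empty production or an RHS whose symbols are all nullable.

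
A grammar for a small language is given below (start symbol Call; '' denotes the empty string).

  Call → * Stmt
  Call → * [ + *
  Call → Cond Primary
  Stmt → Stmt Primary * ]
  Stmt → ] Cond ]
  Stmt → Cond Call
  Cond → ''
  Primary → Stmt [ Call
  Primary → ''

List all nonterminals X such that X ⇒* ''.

{ Call, Cond, Primary, Stmt }

Directly nullable (have an ''-production): Cond, Primary.
Stmt → Cond Call with every symbol nullable, so Stmt is nullable.
Call → Cond Primary with every symbol nullable, so Call is nullable.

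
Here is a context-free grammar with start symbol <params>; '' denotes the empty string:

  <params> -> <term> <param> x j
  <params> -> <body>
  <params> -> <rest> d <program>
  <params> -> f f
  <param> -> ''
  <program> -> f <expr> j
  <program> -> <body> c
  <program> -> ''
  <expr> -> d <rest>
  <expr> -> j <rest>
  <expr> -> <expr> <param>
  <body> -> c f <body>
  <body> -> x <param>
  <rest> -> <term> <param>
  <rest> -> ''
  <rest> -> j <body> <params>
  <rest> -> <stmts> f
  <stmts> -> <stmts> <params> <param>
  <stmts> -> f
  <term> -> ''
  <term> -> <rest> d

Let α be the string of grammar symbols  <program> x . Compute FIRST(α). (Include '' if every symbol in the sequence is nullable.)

Add FIRST(<program>)\{''} = { c, f, x }; <program> is nullable, continue.
x is a terminal; add {x} and stop.

{ c, f, x }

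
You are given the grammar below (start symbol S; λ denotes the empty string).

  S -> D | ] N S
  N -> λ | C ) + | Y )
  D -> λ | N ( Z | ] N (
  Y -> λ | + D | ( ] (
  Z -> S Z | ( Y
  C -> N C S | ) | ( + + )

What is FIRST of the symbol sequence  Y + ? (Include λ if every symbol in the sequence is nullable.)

Add FIRST(Y)\{λ} = { (, + }; Y is nullable, continue.
+ is a terminal; add {+} and stop.

{ (, + }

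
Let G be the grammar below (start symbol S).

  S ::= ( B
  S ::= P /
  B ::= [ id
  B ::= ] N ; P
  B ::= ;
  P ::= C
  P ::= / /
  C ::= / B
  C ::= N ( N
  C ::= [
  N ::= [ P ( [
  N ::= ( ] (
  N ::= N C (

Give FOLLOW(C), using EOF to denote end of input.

In P ::= C: C is at the end, add FOLLOW(P) = { EOF, (, / }.
In N ::= N C (: add FIRST(() = { ( }.
Union: FOLLOW(C) = { EOF, (, / }.

{ EOF, (, / }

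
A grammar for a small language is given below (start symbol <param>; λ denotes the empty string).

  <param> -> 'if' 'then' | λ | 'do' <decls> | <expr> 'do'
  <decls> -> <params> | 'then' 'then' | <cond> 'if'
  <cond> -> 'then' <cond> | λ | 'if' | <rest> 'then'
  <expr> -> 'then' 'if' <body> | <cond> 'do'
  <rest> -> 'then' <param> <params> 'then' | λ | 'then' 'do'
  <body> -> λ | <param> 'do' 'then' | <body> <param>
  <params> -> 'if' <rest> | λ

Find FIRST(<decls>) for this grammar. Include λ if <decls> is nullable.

From <decls> -> <params>: add FIRST(<params>) = { 'if', λ } (including λ since <params> is nullable).
<decls> -> 'then' 'then' contributes {'then'}.
From <decls> -> <cond> 'if': <cond> nullable, take FIRST(<cond>) ∪ {'if'} = { 'if', 'then' }.
Union: FIRST(<decls>) = { 'if', 'then', λ }.

{ 'if', 'then', λ }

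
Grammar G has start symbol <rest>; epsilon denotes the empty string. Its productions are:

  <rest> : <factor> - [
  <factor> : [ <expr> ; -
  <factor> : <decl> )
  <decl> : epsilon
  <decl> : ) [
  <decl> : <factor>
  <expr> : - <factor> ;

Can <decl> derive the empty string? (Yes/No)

Yes

<decl> has an epsilon-production, so <decl> ⇒ epsilon.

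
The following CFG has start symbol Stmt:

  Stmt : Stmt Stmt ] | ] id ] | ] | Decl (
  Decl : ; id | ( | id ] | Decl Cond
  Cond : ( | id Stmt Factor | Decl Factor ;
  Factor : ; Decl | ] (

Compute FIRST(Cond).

Cond : ( contributes {(}.
Cond : id Stmt Factor contributes {id}.
From Cond : Decl Factor ;: add FIRST(Decl) = { (, ;, id }.
Union: FIRST(Cond) = { (, ;, id }.

{ (, ;, id }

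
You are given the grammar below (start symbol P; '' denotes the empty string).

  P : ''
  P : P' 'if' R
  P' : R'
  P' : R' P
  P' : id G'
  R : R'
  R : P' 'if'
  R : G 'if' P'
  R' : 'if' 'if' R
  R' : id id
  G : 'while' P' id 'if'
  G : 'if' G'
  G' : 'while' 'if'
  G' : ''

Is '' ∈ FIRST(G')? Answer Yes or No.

G' has an ''-production, so G' ⇒ ''.

Yes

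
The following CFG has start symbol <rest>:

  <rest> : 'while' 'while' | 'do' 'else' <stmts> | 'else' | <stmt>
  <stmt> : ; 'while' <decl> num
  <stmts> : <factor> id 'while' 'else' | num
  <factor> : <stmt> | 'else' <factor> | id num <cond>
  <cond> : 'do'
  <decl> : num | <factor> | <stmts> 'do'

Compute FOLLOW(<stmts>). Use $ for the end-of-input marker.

{ $, 'do' }

In <rest> : 'do' 'else' <stmts>: <stmts> is at the end, add FOLLOW(<rest>) = { $ }.
In <decl> : <stmts> 'do': add FIRST('do') = { 'do' }.
Union: FOLLOW(<stmts>) = { $, 'do' }.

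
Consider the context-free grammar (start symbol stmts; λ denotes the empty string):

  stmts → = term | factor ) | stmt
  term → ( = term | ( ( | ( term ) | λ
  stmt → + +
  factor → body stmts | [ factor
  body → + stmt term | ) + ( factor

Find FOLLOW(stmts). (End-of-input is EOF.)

stmts is the start symbol, so EOF ∈ FOLLOW(stmts).
In factor → body stmts: stmts is at the end, add FOLLOW(factor) = { ), +, =, [ }.
Union: FOLLOW(stmts) = { EOF, ), +, =, [ }.

{ EOF, ), +, =, [ }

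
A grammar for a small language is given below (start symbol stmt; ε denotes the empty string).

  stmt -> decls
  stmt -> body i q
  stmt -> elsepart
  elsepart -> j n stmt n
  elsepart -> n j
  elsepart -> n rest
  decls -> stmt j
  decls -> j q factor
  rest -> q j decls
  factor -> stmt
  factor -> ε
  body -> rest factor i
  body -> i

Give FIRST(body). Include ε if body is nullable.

From body -> rest factor i: add FIRST(rest) = { q }.
body -> i contributes {i}.
Union: FIRST(body) = { i, q }.

{ i, q }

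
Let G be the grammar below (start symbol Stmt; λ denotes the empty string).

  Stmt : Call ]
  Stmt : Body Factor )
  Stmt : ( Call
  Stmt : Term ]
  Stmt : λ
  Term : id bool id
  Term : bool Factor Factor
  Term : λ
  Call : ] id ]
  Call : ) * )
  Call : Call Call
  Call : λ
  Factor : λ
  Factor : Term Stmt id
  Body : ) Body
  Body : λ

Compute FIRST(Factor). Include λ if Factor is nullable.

Factor : λ contributes λ.
From Factor : Term Stmt id: Term, Stmt nullable, take FIRST(Term) ∪ FIRST(Stmt) ∪ {id} = { (, ), ], bool, id }.
Union: FIRST(Factor) = { (, ), ], bool, id, λ }.

{ (, ), ], bool, id, λ }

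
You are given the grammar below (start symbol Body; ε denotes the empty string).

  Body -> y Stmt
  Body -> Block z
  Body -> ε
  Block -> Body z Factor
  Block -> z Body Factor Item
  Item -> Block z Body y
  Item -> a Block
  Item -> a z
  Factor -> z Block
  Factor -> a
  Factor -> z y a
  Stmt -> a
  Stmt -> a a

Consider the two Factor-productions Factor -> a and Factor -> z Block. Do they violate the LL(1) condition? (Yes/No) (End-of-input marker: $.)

No

FIRST(a) = { a } and FIRST(z Block) = { z }.
The FIRST sets are disjoint and neither alternative is nullable — no conflict.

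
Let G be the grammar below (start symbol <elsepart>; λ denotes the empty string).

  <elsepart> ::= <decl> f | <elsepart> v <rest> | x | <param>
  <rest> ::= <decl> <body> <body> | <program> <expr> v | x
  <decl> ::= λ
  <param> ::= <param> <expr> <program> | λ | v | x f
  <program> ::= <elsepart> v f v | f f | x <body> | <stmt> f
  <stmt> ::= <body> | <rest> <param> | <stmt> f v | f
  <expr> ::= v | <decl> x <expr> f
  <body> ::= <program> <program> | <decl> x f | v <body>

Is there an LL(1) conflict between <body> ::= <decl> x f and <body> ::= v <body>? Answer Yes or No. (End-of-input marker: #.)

No

FIRST(<decl> x f) = { x } and FIRST(v <body>) = { v }.
The FIRST sets are disjoint and neither alternative is nullable — no conflict.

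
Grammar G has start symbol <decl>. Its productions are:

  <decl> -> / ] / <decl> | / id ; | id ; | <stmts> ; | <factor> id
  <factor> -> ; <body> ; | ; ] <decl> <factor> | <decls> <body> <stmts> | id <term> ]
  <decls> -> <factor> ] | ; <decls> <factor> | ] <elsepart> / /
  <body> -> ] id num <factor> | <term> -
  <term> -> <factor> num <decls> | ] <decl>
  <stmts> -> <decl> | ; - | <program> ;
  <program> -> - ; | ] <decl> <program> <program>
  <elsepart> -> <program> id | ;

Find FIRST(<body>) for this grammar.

{ ;, ], id }

<body> -> ] id num <factor> contributes {]}.
From <body> -> <term> -: add FIRST(<term>) = { ;, ], id }.
Union: FIRST(<body>) = { ;, ], id }.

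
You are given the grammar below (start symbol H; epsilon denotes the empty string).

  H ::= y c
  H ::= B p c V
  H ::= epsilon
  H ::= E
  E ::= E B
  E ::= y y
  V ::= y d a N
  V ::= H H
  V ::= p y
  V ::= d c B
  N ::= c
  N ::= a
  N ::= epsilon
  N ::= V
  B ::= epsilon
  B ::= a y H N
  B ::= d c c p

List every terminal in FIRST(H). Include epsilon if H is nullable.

{ a, d, p, y, epsilon }

H ::= y c contributes {y}.
From H ::= B p c V: B nullable, take FIRST(B) ∪ {p} = { a, d, p }.
H ::= epsilon contributes epsilon.
From H ::= E: add FIRST(E) = { y }.
Union: FIRST(H) = { a, d, p, y, epsilon }.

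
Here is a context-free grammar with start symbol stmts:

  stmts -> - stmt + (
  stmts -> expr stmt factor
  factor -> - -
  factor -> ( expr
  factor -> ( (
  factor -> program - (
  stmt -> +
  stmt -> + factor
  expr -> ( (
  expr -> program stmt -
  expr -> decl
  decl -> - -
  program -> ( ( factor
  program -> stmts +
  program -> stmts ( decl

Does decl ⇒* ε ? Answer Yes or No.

No

No nonterminal in this grammar is nullable.
No production of decl has an RHS whose symbols are all nullable, so decl is not nullable.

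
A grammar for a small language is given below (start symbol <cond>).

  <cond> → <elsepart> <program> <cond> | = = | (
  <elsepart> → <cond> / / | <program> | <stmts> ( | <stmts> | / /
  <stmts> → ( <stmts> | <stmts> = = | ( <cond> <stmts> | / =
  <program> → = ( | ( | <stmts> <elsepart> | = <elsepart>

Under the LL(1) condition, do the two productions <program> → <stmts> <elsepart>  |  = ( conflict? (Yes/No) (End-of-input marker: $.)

FIRST(<stmts> <elsepart>) = { (, / } and FIRST(= () = { = }.
The FIRST sets are disjoint and neither alternative is nullable — no conflict.

No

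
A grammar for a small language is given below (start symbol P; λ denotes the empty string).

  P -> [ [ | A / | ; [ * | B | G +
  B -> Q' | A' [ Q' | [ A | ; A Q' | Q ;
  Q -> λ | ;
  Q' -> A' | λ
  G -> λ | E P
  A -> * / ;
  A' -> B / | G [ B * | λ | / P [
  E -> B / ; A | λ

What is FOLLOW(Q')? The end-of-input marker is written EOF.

In B -> Q': Q' is at the end, add FOLLOW(B) = { EOF, *, +, /, [ }.
In B -> A' [ Q': Q' is at the end, add FOLLOW(B) = { EOF, *, +, /, [ }.
In B -> ; A Q': Q' is at the end, add FOLLOW(B) = { EOF, *, +, /, [ }.
Union: FOLLOW(Q') = { EOF, *, +, /, [ }.

{ EOF, *, +, /, [ }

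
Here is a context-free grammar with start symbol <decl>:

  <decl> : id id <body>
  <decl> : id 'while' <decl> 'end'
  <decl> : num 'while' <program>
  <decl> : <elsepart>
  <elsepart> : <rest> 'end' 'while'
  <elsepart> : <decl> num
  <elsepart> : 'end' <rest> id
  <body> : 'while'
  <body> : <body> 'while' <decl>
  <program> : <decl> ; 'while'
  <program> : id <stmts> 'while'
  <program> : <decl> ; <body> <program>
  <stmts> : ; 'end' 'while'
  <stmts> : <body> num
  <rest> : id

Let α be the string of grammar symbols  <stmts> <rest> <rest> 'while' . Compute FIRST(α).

{ 'while', ; }

Add FIRST(<stmts>) = { 'while', ; }; <stmts> is not nullable, stop.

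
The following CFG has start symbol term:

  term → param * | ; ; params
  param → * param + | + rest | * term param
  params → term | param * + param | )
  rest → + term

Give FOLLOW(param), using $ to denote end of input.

In term → param *: add FIRST(*) = { * }.
In param → * param +: add FIRST(+) = { + }.
In param → * term param: param is at the end, add FOLLOW(param) = { $, *, + }.
In params → param * + param: add FIRST(* + param) = { * }.
In params → param * + param: param is at the end, add FOLLOW(params) = { $, *, + }.
Union: FOLLOW(param) = { $, *, + }.

{ $, *, + }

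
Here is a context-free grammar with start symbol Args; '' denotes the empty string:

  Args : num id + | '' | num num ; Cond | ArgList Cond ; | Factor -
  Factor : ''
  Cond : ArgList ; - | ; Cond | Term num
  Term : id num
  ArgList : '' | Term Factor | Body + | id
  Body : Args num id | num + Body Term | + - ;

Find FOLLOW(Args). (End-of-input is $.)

Args is the start symbol, so $ ∈ FOLLOW(Args).
In Body : Args num id: add FIRST(num id) = { num }.
Union: FOLLOW(Args) = { $, num }.

{ $, num }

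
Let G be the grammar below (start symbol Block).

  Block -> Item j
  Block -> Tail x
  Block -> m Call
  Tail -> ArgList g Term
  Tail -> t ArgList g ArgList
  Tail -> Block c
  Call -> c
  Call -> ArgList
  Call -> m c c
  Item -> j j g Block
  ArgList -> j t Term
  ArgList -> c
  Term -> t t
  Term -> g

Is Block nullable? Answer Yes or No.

No nonterminal in this grammar is nullable.
No production of Block has an RHS whose symbols are all nullable, so Block is not nullable.

No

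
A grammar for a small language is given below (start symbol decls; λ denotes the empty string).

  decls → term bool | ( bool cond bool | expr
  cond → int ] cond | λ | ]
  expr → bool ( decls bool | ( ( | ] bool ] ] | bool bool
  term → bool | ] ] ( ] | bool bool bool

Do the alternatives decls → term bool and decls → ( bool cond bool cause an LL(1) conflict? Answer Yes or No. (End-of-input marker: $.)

No

FIRST(term bool) = { ], bool } and FIRST(( bool cond bool) = { ( }.
The FIRST sets are disjoint and neither alternative is nullable — no conflict.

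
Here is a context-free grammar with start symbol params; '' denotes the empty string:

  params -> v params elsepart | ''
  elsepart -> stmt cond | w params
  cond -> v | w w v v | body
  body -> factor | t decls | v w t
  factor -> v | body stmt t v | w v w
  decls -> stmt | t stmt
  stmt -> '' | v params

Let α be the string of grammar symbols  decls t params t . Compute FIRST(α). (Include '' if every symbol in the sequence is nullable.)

Add FIRST(decls)\{''} = { t, v }; decls is nullable, continue.
t is a terminal; add {t} and stop.

{ t, v }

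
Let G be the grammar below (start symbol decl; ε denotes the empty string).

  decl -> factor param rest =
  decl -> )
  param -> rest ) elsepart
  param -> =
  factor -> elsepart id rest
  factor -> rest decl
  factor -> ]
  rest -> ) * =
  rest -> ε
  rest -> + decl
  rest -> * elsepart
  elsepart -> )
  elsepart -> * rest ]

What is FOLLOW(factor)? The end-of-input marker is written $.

{ ), *, +, = }

In decl -> factor param rest =: add FIRST(param rest =) = { ), *, +, = }.
Union: FOLLOW(factor) = { ), *, +, = }.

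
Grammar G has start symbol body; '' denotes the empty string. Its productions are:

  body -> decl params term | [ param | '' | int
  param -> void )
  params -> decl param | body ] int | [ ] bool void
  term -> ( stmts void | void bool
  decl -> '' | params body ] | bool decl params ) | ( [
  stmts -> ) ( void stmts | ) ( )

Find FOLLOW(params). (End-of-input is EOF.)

{ (, ), [, ], bool, int, void }

In body -> decl params term: add FIRST(term) = { (, void }.
In decl -> params body ]: add FIRST(body ]) = { (, [, ], bool, int, void }.
In decl -> bool decl params ): add FIRST()) = { ) }.
Union: FOLLOW(params) = { (, ), [, ], bool, int, void }.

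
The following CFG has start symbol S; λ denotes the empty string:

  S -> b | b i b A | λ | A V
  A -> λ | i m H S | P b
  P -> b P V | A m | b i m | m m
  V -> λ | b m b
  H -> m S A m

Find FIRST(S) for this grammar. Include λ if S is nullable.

S -> b contributes {b}.
S -> b i b A contributes {b}.
S -> λ contributes λ.
From S -> A V: A, V nullable, take FIRST(A) ∪ FIRST(V) = { b, i, m }; also λ since the whole RHS is nullable.
Union: FIRST(S) = { b, i, m, λ }.

{ b, i, m, λ }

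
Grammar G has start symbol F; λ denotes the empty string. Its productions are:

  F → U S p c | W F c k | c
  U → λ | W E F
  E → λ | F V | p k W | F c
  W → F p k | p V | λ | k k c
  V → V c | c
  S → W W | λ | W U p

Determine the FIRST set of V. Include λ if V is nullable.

{ c }

From V → V c: add FIRST(V) = { c }.
V → c contributes {c}.
Union: FIRST(V) = { c }.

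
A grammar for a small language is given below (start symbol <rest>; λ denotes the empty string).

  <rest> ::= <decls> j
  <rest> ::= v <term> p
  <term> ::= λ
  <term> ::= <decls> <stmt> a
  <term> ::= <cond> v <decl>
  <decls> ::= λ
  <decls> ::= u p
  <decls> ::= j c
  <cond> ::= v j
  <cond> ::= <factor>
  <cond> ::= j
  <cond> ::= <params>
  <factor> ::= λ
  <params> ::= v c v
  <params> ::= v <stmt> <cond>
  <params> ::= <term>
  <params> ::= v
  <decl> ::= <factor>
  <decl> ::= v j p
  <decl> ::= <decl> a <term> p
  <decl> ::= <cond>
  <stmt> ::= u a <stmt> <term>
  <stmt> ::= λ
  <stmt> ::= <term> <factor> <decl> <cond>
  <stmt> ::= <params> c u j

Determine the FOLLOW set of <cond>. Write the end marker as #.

{ a, c, j, p, u, v }

In <term> ::= <cond> v <decl>: add FIRST(v <decl>) = { v }.
In <params> ::= v <stmt> <cond>: <cond> is at the end, add FOLLOW(<params>) = { a, c, j, p, u, v }.
In <decl> ::= <cond>: <cond> is at the end, add FOLLOW(<decl>) = { a, c, j, p, u, v }.
In <stmt> ::= <term> <factor> <decl> <cond>: <cond> is at the end, add FOLLOW(<stmt>) = { a, c, j, p, u, v }.
Union: FOLLOW(<cond>) = { a, c, j, p, u, v }.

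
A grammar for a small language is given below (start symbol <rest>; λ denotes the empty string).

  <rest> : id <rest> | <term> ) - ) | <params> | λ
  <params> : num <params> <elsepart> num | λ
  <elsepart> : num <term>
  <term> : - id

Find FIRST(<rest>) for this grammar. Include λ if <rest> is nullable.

<rest> : id <rest> contributes {id}.
From <rest> : <term> ) - ): add FIRST(<term>) = { - }.
From <rest> : <params>: add FIRST(<params>) = { num, λ } (including λ since <params> is nullable).
<rest> : λ contributes λ.
Union: FIRST(<rest>) = { -, id, num, λ }.

{ -, id, num, λ }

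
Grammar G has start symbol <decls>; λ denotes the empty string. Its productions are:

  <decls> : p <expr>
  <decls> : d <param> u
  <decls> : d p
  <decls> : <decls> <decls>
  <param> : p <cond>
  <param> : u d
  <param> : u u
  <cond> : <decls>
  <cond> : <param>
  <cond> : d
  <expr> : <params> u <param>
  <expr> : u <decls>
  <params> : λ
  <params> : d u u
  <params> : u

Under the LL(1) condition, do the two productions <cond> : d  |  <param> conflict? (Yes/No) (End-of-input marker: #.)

FIRST(d) = { d } and FIRST(<param>) = { p, u }.
The FIRST sets are disjoint and neither alternative is nullable — no conflict.

No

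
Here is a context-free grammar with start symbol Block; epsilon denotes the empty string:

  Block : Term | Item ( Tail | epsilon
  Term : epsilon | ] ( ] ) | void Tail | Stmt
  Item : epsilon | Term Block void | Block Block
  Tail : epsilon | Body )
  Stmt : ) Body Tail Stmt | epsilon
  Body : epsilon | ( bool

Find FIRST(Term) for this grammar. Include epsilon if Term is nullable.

Term : epsilon contributes epsilon.
Term : ] ( ] ) contributes {]}.
Term : void Tail contributes {void}.
From Term : Stmt: add FIRST(Stmt) = { ), epsilon } (including epsilon since Stmt is nullable).
Union: FIRST(Term) = { ), ], void, epsilon }.

{ ), ], void, epsilon }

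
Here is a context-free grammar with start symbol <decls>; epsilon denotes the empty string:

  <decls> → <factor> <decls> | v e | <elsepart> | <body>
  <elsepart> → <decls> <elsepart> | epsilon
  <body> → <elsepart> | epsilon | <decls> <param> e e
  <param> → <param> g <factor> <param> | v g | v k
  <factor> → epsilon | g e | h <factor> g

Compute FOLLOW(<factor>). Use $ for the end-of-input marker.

{ $, g, h, v }

In <decls> → <factor> <decls>: add FIRST(<decls>)\{epsilon} = { g, h, v }.
  Since <decls> is nullable, also add FOLLOW(<decls>) = { $, g, h, v }.
In <param> → <param> g <factor> <param>: add FIRST(<param>) = { v }.
In <factor> → h <factor> g: add FIRST(g) = { g }.
Union: FOLLOW(<factor>) = { $, g, h, v }.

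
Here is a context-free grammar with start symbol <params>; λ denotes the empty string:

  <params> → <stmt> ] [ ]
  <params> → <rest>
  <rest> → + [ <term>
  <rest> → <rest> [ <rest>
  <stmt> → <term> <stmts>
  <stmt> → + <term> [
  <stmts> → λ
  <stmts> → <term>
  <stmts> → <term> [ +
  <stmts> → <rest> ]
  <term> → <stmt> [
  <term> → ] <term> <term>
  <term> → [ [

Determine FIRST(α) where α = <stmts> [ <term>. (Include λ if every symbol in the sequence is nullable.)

{ +, [, ] }

Add FIRST(<stmts>)\{λ} = { +, [, ] }; <stmts> is nullable, continue.
[ is a terminal; add {[} and stop.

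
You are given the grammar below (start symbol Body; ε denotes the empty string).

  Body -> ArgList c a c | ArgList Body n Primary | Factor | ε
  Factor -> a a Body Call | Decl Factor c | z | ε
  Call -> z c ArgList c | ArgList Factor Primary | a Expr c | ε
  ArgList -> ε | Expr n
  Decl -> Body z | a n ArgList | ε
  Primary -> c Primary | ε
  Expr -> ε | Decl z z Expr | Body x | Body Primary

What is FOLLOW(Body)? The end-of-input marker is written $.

Body is the start symbol, so $ ∈ FOLLOW(Body).
In Body -> ArgList Body n Primary: add FIRST(n Primary) = { n }.
In Factor -> a a Body Call: add FIRST(Call)\{ε} = { a, c, n, x, z }.
  Since Call is nullable, also add FOLLOW(Factor) = { $, a, c, n, x, z }.
In Decl -> Body z: add FIRST(z) = { z }.
In Expr -> Body x: add FIRST(x) = { x }.
In Expr -> Body Primary: add FIRST(Primary)\{ε} = { c }.
  Since Primary is nullable, also add FOLLOW(Expr) = { c, n }.
Union: FOLLOW(Body) = { $, a, c, n, x, z }.

{ $, a, c, n, x, z }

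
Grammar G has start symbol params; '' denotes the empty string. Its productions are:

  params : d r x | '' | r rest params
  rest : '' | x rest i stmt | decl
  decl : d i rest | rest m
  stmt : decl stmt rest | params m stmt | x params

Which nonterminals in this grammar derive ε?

Directly nullable (have an ''-production): params, rest.
No other nonterminal has a production whose RHS symbols are all nullable.

{ params, rest }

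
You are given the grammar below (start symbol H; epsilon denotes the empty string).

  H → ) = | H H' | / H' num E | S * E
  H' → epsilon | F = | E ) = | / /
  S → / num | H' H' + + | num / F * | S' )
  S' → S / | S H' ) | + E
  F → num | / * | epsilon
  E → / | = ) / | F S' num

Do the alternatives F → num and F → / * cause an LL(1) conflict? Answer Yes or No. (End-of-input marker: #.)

No

FIRST(num) = { num } and FIRST(/ *) = { / }.
The FIRST sets are disjoint and neither alternative is nullable — no conflict.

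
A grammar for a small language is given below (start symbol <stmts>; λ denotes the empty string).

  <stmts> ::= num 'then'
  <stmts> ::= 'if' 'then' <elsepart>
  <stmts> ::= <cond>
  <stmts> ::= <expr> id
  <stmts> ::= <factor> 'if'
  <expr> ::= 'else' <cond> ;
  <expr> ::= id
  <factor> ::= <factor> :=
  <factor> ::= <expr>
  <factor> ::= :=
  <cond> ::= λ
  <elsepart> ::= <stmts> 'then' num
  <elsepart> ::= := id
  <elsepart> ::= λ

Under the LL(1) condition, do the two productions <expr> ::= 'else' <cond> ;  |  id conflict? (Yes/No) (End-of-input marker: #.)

FIRST('else' <cond> ;) = { 'else' } and FIRST(id) = { id }.
The FIRST sets are disjoint and neither alternative is nullable — no conflict.

No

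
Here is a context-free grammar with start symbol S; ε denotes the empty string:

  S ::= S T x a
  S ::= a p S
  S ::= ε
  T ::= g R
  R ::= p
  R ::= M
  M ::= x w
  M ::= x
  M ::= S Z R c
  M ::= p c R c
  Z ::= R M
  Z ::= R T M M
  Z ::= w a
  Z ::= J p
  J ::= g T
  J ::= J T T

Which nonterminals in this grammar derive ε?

{ S }

Directly nullable (have an ε-production): S.
No other nonterminal has a production whose RHS symbols are all nullable.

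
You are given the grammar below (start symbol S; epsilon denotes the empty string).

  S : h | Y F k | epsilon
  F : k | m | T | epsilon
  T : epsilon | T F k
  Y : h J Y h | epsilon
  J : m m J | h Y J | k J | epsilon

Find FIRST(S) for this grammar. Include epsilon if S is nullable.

{ h, k, m, epsilon }

S : h contributes {h}.
From S : Y F k: Y, F nullable, take FIRST(Y) ∪ FIRST(F) ∪ {k} = { h, k, m }.
S : epsilon contributes epsilon.
Union: FIRST(S) = { h, k, m, epsilon }.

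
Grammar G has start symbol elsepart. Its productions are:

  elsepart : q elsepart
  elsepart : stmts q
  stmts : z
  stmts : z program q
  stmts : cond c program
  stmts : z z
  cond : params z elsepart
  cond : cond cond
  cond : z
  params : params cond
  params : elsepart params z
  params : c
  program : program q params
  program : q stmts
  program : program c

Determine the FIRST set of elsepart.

elsepart : q elsepart contributes {q}.
From elsepart : stmts q: add FIRST(stmts) = { c, q, z }.
Union: FIRST(elsepart) = { c, q, z }.

{ c, q, z }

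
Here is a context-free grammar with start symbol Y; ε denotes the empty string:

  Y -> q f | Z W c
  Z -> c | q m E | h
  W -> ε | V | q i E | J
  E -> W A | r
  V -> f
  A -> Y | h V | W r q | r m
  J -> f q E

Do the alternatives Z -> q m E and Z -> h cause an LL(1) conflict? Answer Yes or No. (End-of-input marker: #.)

FIRST(q m E) = { q } and FIRST(h) = { h }.
The FIRST sets are disjoint and neither alternative is nullable — no conflict.

No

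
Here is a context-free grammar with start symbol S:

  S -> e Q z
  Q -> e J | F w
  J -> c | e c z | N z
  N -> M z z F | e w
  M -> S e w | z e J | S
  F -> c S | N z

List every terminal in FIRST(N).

From N -> M z z F: add FIRST(M) = { e, z }.
N -> e w contributes {e}.
Union: FIRST(N) = { e, z }.

{ e, z }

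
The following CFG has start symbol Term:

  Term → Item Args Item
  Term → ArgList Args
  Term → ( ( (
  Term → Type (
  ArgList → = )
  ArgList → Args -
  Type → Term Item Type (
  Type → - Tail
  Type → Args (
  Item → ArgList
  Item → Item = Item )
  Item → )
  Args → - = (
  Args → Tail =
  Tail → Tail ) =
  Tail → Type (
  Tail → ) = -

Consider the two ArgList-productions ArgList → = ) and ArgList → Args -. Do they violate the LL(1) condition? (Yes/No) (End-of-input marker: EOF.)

Yes

FIRST(= )) = { = } and FIRST(Args -) = { (, ), -, = }.
Both contain =, so the two alternatives are not disjoint — LL(1) conflict.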